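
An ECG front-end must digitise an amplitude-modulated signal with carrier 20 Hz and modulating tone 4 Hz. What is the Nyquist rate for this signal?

AM sidebands sit at fc ± fm = 16 Hz and 24 Hz.
Highest-frequency component: 24 Hz.
Nyquist rate = 2 × 24 Hz = 48 Hz.

48 Hz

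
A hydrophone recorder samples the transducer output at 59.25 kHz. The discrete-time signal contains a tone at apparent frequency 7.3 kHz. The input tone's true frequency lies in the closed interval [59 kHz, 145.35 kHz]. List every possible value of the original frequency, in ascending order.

Frequencies that alias to 7.3 kHz are k·fs ± 7.3 kHz for integer k ≥ 0.
k=0: 7.3 kHz.
k=1: 51.95 kHz, 66.55 kHz.
k=2: 111.2 kHz, 125.8 kHz.
k=3: 170.45 kHz, 185.05 kHz.
Within [59 kHz, 145.35 kHz]: 66.55 kHz, 111.2 kHz, 125.8 kHz.

66.55 kHz, 111.2 kHz, 125.8 kHz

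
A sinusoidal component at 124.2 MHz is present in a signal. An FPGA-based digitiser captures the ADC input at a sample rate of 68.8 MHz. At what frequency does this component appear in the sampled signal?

13.4 MHz

124.2 MHz mod fs = 55.4 MHz.
55.4 MHz > fs/2 = 34.4 MHz, folds to fs − 55.4 MHz = 13.4 MHz.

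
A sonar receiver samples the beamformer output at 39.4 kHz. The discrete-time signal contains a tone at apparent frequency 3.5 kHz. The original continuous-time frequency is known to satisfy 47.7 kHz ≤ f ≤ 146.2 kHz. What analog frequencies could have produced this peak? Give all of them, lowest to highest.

75.3 kHz, 82.3 kHz, 114.7 kHz, 121.7 kHz

Frequencies that alias to 3.5 kHz are k·fs ± 3.5 kHz for integer k ≥ 0.
k=0: 3.5 kHz.
k=1: 35.9 kHz, 42.9 kHz.
k=2: 75.3 kHz, 82.3 kHz.
k=3: 114.7 kHz, 121.7 kHz.
k=4: 154.1 kHz, 161.1 kHz.
Within [47.7 kHz, 146.2 kHz]: 75.3 kHz, 82.3 kHz, 114.7 kHz, 121.7 kHz.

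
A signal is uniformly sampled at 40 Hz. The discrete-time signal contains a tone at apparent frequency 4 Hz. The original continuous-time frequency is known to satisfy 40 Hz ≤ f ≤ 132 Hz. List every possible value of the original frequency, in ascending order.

Frequencies that alias to 4 Hz are k·fs ± 4 Hz for integer k ≥ 0.
k=0: 4 Hz.
k=1: 36 Hz, 44 Hz.
k=2: 76 Hz, 84 Hz.
k=3: 116 Hz, 124 Hz.
k=4: 156 Hz, 164 Hz.
Within [40 Hz, 132 Hz]: 44 Hz, 76 Hz, 84 Hz, 116 Hz, 124 Hz.

44 Hz, 76 Hz, 84 Hz, 116 Hz, 124 Hz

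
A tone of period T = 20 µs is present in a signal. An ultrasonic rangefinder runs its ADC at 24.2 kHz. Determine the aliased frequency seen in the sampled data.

1.6 kHz

T = 20 µs → f = 1/T = 50 kHz.
50 kHz mod fs = 1.6 kHz.
1.6 kHz ≤ fs/2 = 12.1 kHz, appears at 1.6 kHz.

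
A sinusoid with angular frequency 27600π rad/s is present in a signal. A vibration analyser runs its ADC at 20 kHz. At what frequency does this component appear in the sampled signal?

ω = 27600π rad/s → f = ω/(2π) = 13800 Hz = 13.8 kHz.
13.8 kHz > fs/2 = 10 kHz, folds to fs − 13.8 kHz = 6.2 kHz.

6.2 kHz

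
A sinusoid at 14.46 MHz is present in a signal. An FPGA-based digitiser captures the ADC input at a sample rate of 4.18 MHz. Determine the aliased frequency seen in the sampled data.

1.92 MHz

14.46 MHz mod fs = 1.92 MHz.
1.92 MHz ≤ fs/2 = 2.09 MHz, appears at 1.92 MHz.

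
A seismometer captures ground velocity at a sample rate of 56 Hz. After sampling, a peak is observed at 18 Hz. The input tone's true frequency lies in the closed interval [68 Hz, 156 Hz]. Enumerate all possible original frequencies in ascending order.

74 Hz, 94 Hz, 130 Hz, 150 Hz

Frequencies that alias to 18 Hz are k·fs ± 18 Hz for integer k ≥ 0.
k=0: 18 Hz.
k=1: 38 Hz, 74 Hz.
k=2: 94 Hz, 130 Hz.
k=3: 150 Hz, 186 Hz.
k=4: 206 Hz, 242 Hz.
Within [68 Hz, 156 Hz]: 74 Hz, 94 Hz, 130 Hz, 150 Hz.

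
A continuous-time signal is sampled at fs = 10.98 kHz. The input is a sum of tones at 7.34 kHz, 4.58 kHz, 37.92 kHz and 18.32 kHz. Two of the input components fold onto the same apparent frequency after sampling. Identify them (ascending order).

fs/2 = 5.49 kHz.
7.34 kHz > fs/2 = 5.49 kHz, folds to fs − 7.34 kHz = 3.64 kHz.
4.58 kHz ≤ fs/2 = 5.49 kHz, passes unchanged.
37.92 kHz mod fs = 4.98 kHz.
4.98 kHz ≤ fs/2 = 5.49 kHz, appears at 4.98 kHz.
18.32 kHz mod fs = 7.34 kHz.
7.34 kHz > fs/2 = 5.49 kHz, folds to fs − 7.34 kHz = 3.64 kHz.
7.34 kHz and 18.32 kHz both map to 3.64 kHz.

7.34 kHz, 18.32 kHz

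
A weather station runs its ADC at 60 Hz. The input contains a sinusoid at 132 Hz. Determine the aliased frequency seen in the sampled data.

132 Hz mod fs = 12 Hz.
12 Hz ≤ fs/2 = 30 Hz, appears at 12 Hz.

12 Hz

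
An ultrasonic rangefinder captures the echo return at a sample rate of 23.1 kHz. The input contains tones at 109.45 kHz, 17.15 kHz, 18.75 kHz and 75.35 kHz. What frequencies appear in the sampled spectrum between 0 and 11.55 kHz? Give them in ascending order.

fs/2 = 11.55 kHz.
109.45 kHz mod fs = 17.05 kHz.
17.05 kHz > fs/2 = 11.55 kHz, folds to fs − 17.05 kHz = 6.05 kHz.
17.15 kHz > fs/2 = 11.55 kHz, folds to fs − 17.15 kHz = 5.95 kHz.
18.75 kHz > fs/2 = 11.55 kHz, folds to fs − 18.75 kHz = 4.35 kHz.
75.35 kHz mod fs = 6.05 kHz.
6.05 kHz ≤ fs/2 = 11.55 kHz, appears at 6.05 kHz.
Distinct values: {4.35 kHz, 5.95 kHz, 6.05 kHz}.

4.35 kHz, 5.95 kHz, 6.05 kHz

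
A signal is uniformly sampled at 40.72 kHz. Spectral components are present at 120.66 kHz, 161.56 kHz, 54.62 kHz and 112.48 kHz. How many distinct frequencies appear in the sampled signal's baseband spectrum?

fs/2 = 20.36 kHz.
120.66 kHz mod fs = 39.22 kHz.
39.22 kHz > fs/2 = 20.36 kHz, folds to fs − 39.22 kHz = 1.5 kHz.
161.56 kHz mod fs = 39.4 kHz.
39.4 kHz > fs/2 = 20.36 kHz, folds to fs − 39.4 kHz = 1.32 kHz.
54.62 kHz mod fs = 13.9 kHz.
13.9 kHz ≤ fs/2 = 20.36 kHz, appears at 13.9 kHz.
112.48 kHz mod fs = 31.04 kHz.
31.04 kHz > fs/2 = 20.36 kHz, folds to fs − 31.04 kHz = 9.68 kHz.
Distinct values: {1.32 kHz, 1.5 kHz, 9.68 kHz, 13.9 kHz} → 4.

4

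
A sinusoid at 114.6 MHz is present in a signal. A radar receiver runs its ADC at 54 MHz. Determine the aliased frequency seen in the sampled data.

114.6 MHz mod fs = 6.6 MHz.
6.6 MHz ≤ fs/2 = 27 MHz, appears at 6.6 MHz.

6.6 MHz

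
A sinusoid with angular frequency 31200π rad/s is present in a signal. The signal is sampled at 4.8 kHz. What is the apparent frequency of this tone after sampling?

ω = 31200π rad/s → f = ω/(2π) = 15600 Hz = 15.6 kHz.
15.6 kHz mod fs = 1.2 kHz.
1.2 kHz ≤ fs/2 = 2.4 kHz, appears at 1.2 kHz.

1.2 kHz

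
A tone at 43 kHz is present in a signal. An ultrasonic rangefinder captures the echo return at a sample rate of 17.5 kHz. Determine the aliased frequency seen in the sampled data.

8 kHz

43 kHz mod fs = 8 kHz.
8 kHz ≤ fs/2 = 8.75 kHz, appears at 8 kHz.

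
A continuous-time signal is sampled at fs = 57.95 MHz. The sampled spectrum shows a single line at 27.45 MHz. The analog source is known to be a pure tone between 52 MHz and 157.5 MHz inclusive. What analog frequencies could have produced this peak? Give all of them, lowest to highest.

85.4 MHz, 88.45 MHz, 143.35 MHz, 146.4 MHz

Frequencies that alias to 27.45 MHz are k·fs ± 27.45 MHz for integer k ≥ 0.
k=0: 27.45 MHz.
k=1: 30.5 MHz, 85.4 MHz.
k=2: 88.45 MHz, 143.35 MHz.
k=3: 146.4 MHz, 201.3 MHz.
k=4: 204.35 MHz, 259.25 MHz.
Within [52 MHz, 157.5 MHz]: 85.4 MHz, 88.45 MHz, 143.35 MHz, 146.4 MHz.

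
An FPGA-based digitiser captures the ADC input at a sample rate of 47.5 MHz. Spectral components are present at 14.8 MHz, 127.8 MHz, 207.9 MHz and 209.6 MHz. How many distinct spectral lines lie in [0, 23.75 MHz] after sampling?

fs/2 = 23.75 MHz.
14.8 MHz ≤ fs/2 = 23.75 MHz, passes unchanged.
127.8 MHz mod fs = 32.8 MHz.
32.8 MHz > fs/2 = 23.75 MHz, folds to fs − 32.8 MHz = 14.7 MHz.
207.9 MHz mod fs = 17.9 MHz.
17.9 MHz ≤ fs/2 = 23.75 MHz, appears at 17.9 MHz.
209.6 MHz mod fs = 19.6 MHz.
19.6 MHz ≤ fs/2 = 23.75 MHz, appears at 19.6 MHz.
Distinct values: {14.7 MHz, 14.8 MHz, 17.9 MHz, 19.6 MHz} → 4.

4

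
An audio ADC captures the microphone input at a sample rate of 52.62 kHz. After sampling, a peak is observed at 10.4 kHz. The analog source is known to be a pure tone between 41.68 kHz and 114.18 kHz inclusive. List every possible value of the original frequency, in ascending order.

Frequencies that alias to 10.4 kHz are k·fs ± 10.4 kHz for integer k ≥ 0.
k=0: 10.4 kHz.
k=1: 42.22 kHz, 63.02 kHz.
k=2: 94.84 kHz, 115.64 kHz.
k=3: 147.46 kHz, 168.26 kHz.
Within [41.68 kHz, 114.18 kHz]: 42.22 kHz, 63.02 kHz, 94.84 kHz.

42.22 kHz, 63.02 kHz, 94.84 kHz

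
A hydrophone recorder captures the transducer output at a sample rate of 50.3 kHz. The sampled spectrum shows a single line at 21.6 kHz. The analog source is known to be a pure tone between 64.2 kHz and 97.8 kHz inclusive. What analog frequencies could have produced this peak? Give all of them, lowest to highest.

71.9 kHz, 79 kHz

Frequencies that alias to 21.6 kHz are k·fs ± 21.6 kHz for integer k ≥ 0.
k=0: 21.6 kHz.
k=1: 28.7 kHz, 71.9 kHz.
k=2: 79 kHz, 122.2 kHz.
k=3: 129.3 kHz, 172.5 kHz.
Within [64.2 kHz, 97.8 kHz]: 71.9 kHz, 79 kHz.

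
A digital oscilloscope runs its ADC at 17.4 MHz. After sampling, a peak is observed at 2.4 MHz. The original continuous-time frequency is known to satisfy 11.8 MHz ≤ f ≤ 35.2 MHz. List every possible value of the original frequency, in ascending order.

15 MHz, 19.8 MHz, 32.4 MHz

Frequencies that alias to 2.4 MHz are k·fs ± 2.4 MHz for integer k ≥ 0.
k=0: 2.4 MHz.
k=1: 15 MHz, 19.8 MHz.
k=2: 32.4 MHz, 37.2 MHz.
k=3: 49.8 MHz, 54.6 MHz.
Within [11.8 MHz, 35.2 MHz]: 15 MHz, 19.8 MHz, 32.4 MHz.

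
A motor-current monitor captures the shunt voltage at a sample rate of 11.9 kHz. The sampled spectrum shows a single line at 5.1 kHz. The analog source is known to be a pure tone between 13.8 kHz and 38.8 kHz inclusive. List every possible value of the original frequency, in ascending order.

Frequencies that alias to 5.1 kHz are k·fs ± 5.1 kHz for integer k ≥ 0.
k=0: 5.1 kHz.
k=1: 6.8 kHz, 17 kHz.
k=2: 18.7 kHz, 28.9 kHz.
k=3: 30.6 kHz, 40.8 kHz.
k=4: 42.5 kHz, 52.7 kHz.
Within [13.8 kHz, 38.8 kHz]: 17 kHz, 18.7 kHz, 28.9 kHz, 30.6 kHz.

17 kHz, 18.7 kHz, 28.9 kHz, 30.6 kHz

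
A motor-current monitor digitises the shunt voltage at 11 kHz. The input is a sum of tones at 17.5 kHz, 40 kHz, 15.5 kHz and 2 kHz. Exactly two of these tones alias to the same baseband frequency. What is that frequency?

4.5 kHz

fs/2 = 5.5 kHz.
17.5 kHz mod fs = 6.5 kHz.
6.5 kHz > fs/2 = 5.5 kHz, folds to fs − 6.5 kHz = 4.5 kHz.
40 kHz mod fs = 7 kHz.
7 kHz > fs/2 = 5.5 kHz, folds to fs − 7 kHz = 4 kHz.
15.5 kHz mod fs = 4.5 kHz.
4.5 kHz ≤ fs/2 = 5.5 kHz, appears at 4.5 kHz.
2 kHz ≤ fs/2 = 5.5 kHz, passes unchanged.
15.5 kHz and 17.5 kHz both map to 4.5 kHz.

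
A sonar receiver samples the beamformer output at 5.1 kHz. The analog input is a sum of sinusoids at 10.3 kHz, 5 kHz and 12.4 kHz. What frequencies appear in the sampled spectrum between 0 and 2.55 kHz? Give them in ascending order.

0.1 kHz, 2.2 kHz

fs/2 = 2.55 kHz.
10.3 kHz mod fs = 0.1 kHz.
0.1 kHz ≤ fs/2 = 2.55 kHz, appears at 0.1 kHz.
5 kHz > fs/2 = 2.55 kHz, folds to fs − 5 kHz = 0.1 kHz.
12.4 kHz mod fs = 2.2 kHz.
2.2 kHz ≤ fs/2 = 2.55 kHz, appears at 2.2 kHz.
Distinct values: {0.1 kHz, 2.2 kHz}.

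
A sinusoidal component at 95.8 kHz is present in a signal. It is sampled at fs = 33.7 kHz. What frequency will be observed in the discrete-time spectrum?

5.3 kHz

95.8 kHz mod fs = 28.4 kHz.
28.4 kHz > fs/2 = 16.85 kHz, folds to fs − 28.4 kHz = 5.3 kHz.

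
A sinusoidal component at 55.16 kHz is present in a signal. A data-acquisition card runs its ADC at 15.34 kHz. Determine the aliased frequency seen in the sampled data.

6.2 kHz

55.16 kHz mod fs = 9.14 kHz.
9.14 kHz > fs/2 = 7.67 kHz, folds to fs − 9.14 kHz = 6.2 kHz.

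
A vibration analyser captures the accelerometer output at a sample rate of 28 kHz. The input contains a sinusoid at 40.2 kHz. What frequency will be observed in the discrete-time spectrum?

12.2 kHz

40.2 kHz mod fs = 12.2 kHz.
12.2 kHz ≤ fs/2 = 14 kHz, appears at 12.2 kHz.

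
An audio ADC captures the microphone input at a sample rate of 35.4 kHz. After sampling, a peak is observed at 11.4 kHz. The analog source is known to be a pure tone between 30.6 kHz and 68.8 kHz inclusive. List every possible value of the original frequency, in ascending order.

Frequencies that alias to 11.4 kHz are k·fs ± 11.4 kHz for integer k ≥ 0.
k=0: 11.4 kHz.
k=1: 24 kHz, 46.8 kHz.
k=2: 59.4 kHz, 82.2 kHz.
k=3: 94.8 kHz, 117.6 kHz.
Within [30.6 kHz, 68.8 kHz]: 46.8 kHz, 59.4 kHz.

46.8 kHz, 59.4 kHz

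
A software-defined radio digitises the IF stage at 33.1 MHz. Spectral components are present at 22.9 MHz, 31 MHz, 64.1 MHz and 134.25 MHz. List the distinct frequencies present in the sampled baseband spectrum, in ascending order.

fs/2 = 16.55 MHz.
22.9 MHz > fs/2 = 16.55 MHz, folds to fs − 22.9 MHz = 10.2 MHz.
31 MHz > fs/2 = 16.55 MHz, folds to fs − 31 MHz = 2.1 MHz.
64.1 MHz mod fs = 31 MHz.
31 MHz > fs/2 = 16.55 MHz, folds to fs − 31 MHz = 2.1 MHz.
134.25 MHz mod fs = 1.85 MHz.
1.85 MHz ≤ fs/2 = 16.55 MHz, appears at 1.85 MHz.
Distinct values: {1.85 MHz, 2.1 MHz, 10.2 MHz}.

1.85 MHz, 2.1 MHz, 10.2 MHz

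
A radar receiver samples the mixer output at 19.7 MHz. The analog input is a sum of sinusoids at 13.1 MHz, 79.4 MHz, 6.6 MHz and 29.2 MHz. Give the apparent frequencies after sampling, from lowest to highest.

fs/2 = 9.85 MHz.
13.1 MHz > fs/2 = 9.85 MHz, folds to fs − 13.1 MHz = 6.6 MHz.
79.4 MHz mod fs = 0.6 MHz.
0.6 MHz ≤ fs/2 = 9.85 MHz, appears at 0.6 MHz.
6.6 MHz ≤ fs/2 = 9.85 MHz, passes unchanged.
29.2 MHz mod fs = 9.5 MHz.
9.5 MHz ≤ fs/2 = 9.85 MHz, appears at 9.5 MHz.
Distinct values: {0.6 MHz, 6.6 MHz, 9.5 MHz}.

0.6 MHz, 6.6 MHz, 9.5 MHz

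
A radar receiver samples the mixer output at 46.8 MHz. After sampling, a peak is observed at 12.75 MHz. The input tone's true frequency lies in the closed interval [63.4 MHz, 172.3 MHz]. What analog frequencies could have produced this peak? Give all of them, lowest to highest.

80.85 MHz, 106.35 MHz, 127.65 MHz, 153.15 MHz

Frequencies that alias to 12.75 MHz are k·fs ± 12.75 MHz for integer k ≥ 0.
k=0: 12.75 MHz.
k=1: 34.05 MHz, 59.55 MHz.
k=2: 80.85 MHz, 106.35 MHz.
k=3: 127.65 MHz, 153.15 MHz.
k=4: 174.45 MHz, 199.95 MHz.
Within [63.4 MHz, 172.3 MHz]: 80.85 MHz, 106.35 MHz, 127.65 MHz, 153.15 MHz.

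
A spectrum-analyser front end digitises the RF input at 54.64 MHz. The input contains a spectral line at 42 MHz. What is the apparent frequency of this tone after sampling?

42 MHz > fs/2 = 27.32 MHz, folds to fs − 42 MHz = 12.64 MHz.

12.64 MHz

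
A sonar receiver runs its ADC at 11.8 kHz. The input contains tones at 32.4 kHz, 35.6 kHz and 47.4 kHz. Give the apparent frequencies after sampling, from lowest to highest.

0.2 kHz, 3 kHz

fs/2 = 5.9 kHz.
32.4 kHz mod fs = 8.8 kHz.
8.8 kHz > fs/2 = 5.9 kHz, folds to fs − 8.8 kHz = 3 kHz.
35.6 kHz mod fs = 0.2 kHz.
0.2 kHz ≤ fs/2 = 5.9 kHz, appears at 0.2 kHz.
47.4 kHz mod fs = 0.2 kHz.
0.2 kHz ≤ fs/2 = 5.9 kHz, appears at 0.2 kHz.
Distinct values: {0.2 kHz, 3 kHz}.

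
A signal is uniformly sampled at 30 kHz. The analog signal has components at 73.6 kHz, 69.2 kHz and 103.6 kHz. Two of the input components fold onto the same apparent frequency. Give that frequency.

13.6 kHz

fs/2 = 15 kHz.
73.6 kHz mod fs = 13.6 kHz.
13.6 kHz ≤ fs/2 = 15 kHz, appears at 13.6 kHz.
69.2 kHz mod fs = 9.2 kHz.
9.2 kHz ≤ fs/2 = 15 kHz, appears at 9.2 kHz.
103.6 kHz mod fs = 13.6 kHz.
13.6 kHz ≤ fs/2 = 15 kHz, appears at 13.6 kHz.
73.6 kHz and 103.6 kHz both map to 13.6 kHz.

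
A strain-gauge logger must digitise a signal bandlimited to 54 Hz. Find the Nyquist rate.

108 Hz

Nyquist rate = 2 × 54 Hz = 108 Hz.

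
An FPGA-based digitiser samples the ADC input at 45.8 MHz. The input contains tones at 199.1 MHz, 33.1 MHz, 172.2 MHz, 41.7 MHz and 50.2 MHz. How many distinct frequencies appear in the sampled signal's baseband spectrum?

fs/2 = 22.9 MHz.
199.1 MHz mod fs = 15.9 MHz.
15.9 MHz ≤ fs/2 = 22.9 MHz, appears at 15.9 MHz.
33.1 MHz > fs/2 = 22.9 MHz, folds to fs − 33.1 MHz = 12.7 MHz.
172.2 MHz mod fs = 34.8 MHz.
34.8 MHz > fs/2 = 22.9 MHz, folds to fs − 34.8 MHz = 11 MHz.
41.7 MHz > fs/2 = 22.9 MHz, folds to fs − 41.7 MHz = 4.1 MHz.
50.2 MHz mod fs = 4.4 MHz.
4.4 MHz ≤ fs/2 = 22.9 MHz, appears at 4.4 MHz.
Distinct values: {4.1 MHz, 4.4 MHz, 11 MHz, 12.7 MHz, 15.9 MHz} → 5.

5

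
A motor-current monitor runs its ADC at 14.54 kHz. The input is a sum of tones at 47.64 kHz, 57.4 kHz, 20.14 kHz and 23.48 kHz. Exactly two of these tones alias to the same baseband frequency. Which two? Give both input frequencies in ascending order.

20.14 kHz, 23.48 kHz

fs/2 = 7.27 kHz.
47.64 kHz mod fs = 4.02 kHz.
4.02 kHz ≤ fs/2 = 7.27 kHz, appears at 4.02 kHz.
57.4 kHz mod fs = 13.78 kHz.
13.78 kHz > fs/2 = 7.27 kHz, folds to fs − 13.78 kHz = 0.76 kHz.
20.14 kHz mod fs = 5.6 kHz.
5.6 kHz ≤ fs/2 = 7.27 kHz, appears at 5.6 kHz.
23.48 kHz mod fs = 8.94 kHz.
8.94 kHz > fs/2 = 7.27 kHz, folds to fs − 8.94 kHz = 5.6 kHz.
20.14 kHz and 23.48 kHz both map to 5.6 kHz.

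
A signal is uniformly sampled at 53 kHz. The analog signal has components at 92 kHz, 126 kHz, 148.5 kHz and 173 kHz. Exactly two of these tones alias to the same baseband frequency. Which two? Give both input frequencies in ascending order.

fs/2 = 26.5 kHz.
92 kHz mod fs = 39 kHz.
39 kHz > fs/2 = 26.5 kHz, folds to fs − 39 kHz = 14 kHz.
126 kHz mod fs = 20 kHz.
20 kHz ≤ fs/2 = 26.5 kHz, appears at 20 kHz.
148.5 kHz mod fs = 42.5 kHz.
42.5 kHz > fs/2 = 26.5 kHz, folds to fs − 42.5 kHz = 10.5 kHz.
173 kHz mod fs = 14 kHz.
14 kHz ≤ fs/2 = 26.5 kHz, appears at 14 kHz.
92 kHz and 173 kHz both map to 14 kHz.

92 kHz, 173 kHz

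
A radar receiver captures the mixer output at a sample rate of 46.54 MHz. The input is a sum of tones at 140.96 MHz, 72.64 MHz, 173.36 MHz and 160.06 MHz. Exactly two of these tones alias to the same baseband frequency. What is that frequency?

fs/2 = 23.27 MHz.
140.96 MHz mod fs = 1.34 MHz.
1.34 MHz ≤ fs/2 = 23.27 MHz, appears at 1.34 MHz.
72.64 MHz mod fs = 26.1 MHz.
26.1 MHz > fs/2 = 23.27 MHz, folds to fs − 26.1 MHz = 20.44 MHz.
173.36 MHz mod fs = 33.74 MHz.
33.74 MHz > fs/2 = 23.27 MHz, folds to fs − 33.74 MHz = 12.8 MHz.
160.06 MHz mod fs = 20.44 MHz.
20.44 MHz ≤ fs/2 = 23.27 MHz, appears at 20.44 MHz.
72.64 MHz and 160.06 MHz both map to 20.44 MHz.

20.44 MHz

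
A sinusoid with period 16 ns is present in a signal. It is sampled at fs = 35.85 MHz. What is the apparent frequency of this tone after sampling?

T = 16 ns → f = 1/T = 62.5 MHz.
62.5 MHz mod fs = 26.65 MHz.
26.65 MHz > fs/2 = 17.925 MHz, folds to fs − 26.65 MHz = 9.2 MHz.

9.2 MHz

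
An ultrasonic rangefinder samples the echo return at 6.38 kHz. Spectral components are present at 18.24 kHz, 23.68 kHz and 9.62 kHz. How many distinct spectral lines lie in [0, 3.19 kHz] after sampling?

3

fs/2 = 3.19 kHz.
18.24 kHz mod fs = 5.48 kHz.
5.48 kHz > fs/2 = 3.19 kHz, folds to fs − 5.48 kHz = 0.9 kHz.
23.68 kHz mod fs = 4.54 kHz.
4.54 kHz > fs/2 = 3.19 kHz, folds to fs − 4.54 kHz = 1.84 kHz.
9.62 kHz mod fs = 3.24 kHz.
3.24 kHz > fs/2 = 3.19 kHz, folds to fs − 3.24 kHz = 3.14 kHz.
Distinct values: {0.9 kHz, 1.84 kHz, 3.14 kHz} → 3.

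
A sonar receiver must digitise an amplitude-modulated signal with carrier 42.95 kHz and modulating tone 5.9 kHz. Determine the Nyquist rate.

97.7 kHz

AM sidebands sit at fc ± fm = 37.05 kHz and 48.85 kHz.
Highest-frequency component: 48.85 kHz.
Nyquist rate = 2 × 48.85 kHz = 97.7 kHz.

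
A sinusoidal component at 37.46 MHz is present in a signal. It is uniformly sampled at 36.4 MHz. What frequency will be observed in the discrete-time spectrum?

37.46 MHz mod fs = 1.06 MHz.
1.06 MHz ≤ fs/2 = 18.2 MHz, appears at 1.06 MHz.

1.06 MHz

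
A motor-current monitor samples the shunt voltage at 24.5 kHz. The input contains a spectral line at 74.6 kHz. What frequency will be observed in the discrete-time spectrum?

1.1 kHz

74.6 kHz mod fs = 1.1 kHz.
1.1 kHz ≤ fs/2 = 12.25 kHz, appears at 1.1 kHz.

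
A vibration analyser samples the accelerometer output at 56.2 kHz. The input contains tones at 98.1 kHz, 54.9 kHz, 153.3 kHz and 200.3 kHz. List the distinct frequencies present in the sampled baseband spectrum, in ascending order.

1.3 kHz, 14.3 kHz, 15.3 kHz, 24.5 kHz

fs/2 = 28.1 kHz.
98.1 kHz mod fs = 41.9 kHz.
41.9 kHz > fs/2 = 28.1 kHz, folds to fs − 41.9 kHz = 14.3 kHz.
54.9 kHz > fs/2 = 28.1 kHz, folds to fs − 54.9 kHz = 1.3 kHz.
153.3 kHz mod fs = 40.9 kHz.
40.9 kHz > fs/2 = 28.1 kHz, folds to fs − 40.9 kHz = 15.3 kHz.
200.3 kHz mod fs = 31.7 kHz.
31.7 kHz > fs/2 = 28.1 kHz, folds to fs − 31.7 kHz = 24.5 kHz.
Distinct values: {1.3 kHz, 14.3 kHz, 15.3 kHz, 24.5 kHz}.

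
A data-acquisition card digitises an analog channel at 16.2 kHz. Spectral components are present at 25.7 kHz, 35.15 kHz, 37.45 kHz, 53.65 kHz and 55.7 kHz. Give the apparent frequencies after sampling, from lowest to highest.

2.75 kHz, 5.05 kHz, 6.7 kHz, 7.1 kHz

fs/2 = 8.1 kHz.
25.7 kHz mod fs = 9.5 kHz.
9.5 kHz > fs/2 = 8.1 kHz, folds to fs − 9.5 kHz = 6.7 kHz.
35.15 kHz mod fs = 2.75 kHz.
2.75 kHz ≤ fs/2 = 8.1 kHz, appears at 2.75 kHz.
37.45 kHz mod fs = 5.05 kHz.
5.05 kHz ≤ fs/2 = 8.1 kHz, appears at 5.05 kHz.
53.65 kHz mod fs = 5.05 kHz.
5.05 kHz ≤ fs/2 = 8.1 kHz, appears at 5.05 kHz.
55.7 kHz mod fs = 7.1 kHz.
7.1 kHz ≤ fs/2 = 8.1 kHz, appears at 7.1 kHz.
Distinct values: {2.75 kHz, 5.05 kHz, 6.7 kHz, 7.1 kHz}.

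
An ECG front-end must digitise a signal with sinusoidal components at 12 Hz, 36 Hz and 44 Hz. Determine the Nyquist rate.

Highest-frequency component: 44 Hz.
Nyquist rate = 2 × 44 Hz = 88 Hz.

88 Hz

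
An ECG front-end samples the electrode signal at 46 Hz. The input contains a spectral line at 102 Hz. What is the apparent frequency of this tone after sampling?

10 Hz

102 Hz mod fs = 10 Hz.
10 Hz ≤ fs/2 = 23 Hz, appears at 10 Hz.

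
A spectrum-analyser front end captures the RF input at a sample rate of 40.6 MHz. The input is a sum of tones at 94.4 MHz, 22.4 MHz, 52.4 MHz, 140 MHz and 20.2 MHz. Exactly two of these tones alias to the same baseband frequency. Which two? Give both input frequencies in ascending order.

fs/2 = 20.3 MHz.
94.4 MHz mod fs = 13.2 MHz.
13.2 MHz ≤ fs/2 = 20.3 MHz, appears at 13.2 MHz.
22.4 MHz > fs/2 = 20.3 MHz, folds to fs − 22.4 MHz = 18.2 MHz.
52.4 MHz mod fs = 11.8 MHz.
11.8 MHz ≤ fs/2 = 20.3 MHz, appears at 11.8 MHz.
140 MHz mod fs = 18.2 MHz.
18.2 MHz ≤ fs/2 = 20.3 MHz, appears at 18.2 MHz.
20.2 MHz ≤ fs/2 = 20.3 MHz, passes unchanged.
22.4 MHz and 140 MHz both map to 18.2 MHz.

22.4 MHz, 140 MHz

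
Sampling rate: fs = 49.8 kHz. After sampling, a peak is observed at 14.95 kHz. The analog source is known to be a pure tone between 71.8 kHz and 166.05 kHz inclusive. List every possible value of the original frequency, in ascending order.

84.65 kHz, 114.55 kHz, 134.45 kHz, 164.35 kHz

Frequencies that alias to 14.95 kHz are k·fs ± 14.95 kHz for integer k ≥ 0.
k=0: 14.95 kHz.
k=1: 34.85 kHz, 64.75 kHz.
k=2: 84.65 kHz, 114.55 kHz.
k=3: 134.45 kHz, 164.35 kHz.
k=4: 184.25 kHz, 214.15 kHz.
Within [71.8 kHz, 166.05 kHz]: 84.65 kHz, 114.55 kHz, 134.45 kHz, 164.35 kHz.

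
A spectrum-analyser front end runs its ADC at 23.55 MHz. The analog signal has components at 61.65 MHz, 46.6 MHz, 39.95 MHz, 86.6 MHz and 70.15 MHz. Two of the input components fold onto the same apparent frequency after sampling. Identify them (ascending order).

46.6 MHz, 70.15 MHz

fs/2 = 11.775 MHz.
61.65 MHz mod fs = 14.55 MHz.
14.55 MHz > fs/2 = 11.775 MHz, folds to fs − 14.55 MHz = 9 MHz.
46.6 MHz mod fs = 23.05 MHz.
23.05 MHz > fs/2 = 11.775 MHz, folds to fs − 23.05 MHz = 0.5 MHz.
39.95 MHz mod fs = 16.4 MHz.
16.4 MHz > fs/2 = 11.775 MHz, folds to fs − 16.4 MHz = 7.15 MHz.
86.6 MHz mod fs = 15.95 MHz.
15.95 MHz > fs/2 = 11.775 MHz, folds to fs − 15.95 MHz = 7.6 MHz.
70.15 MHz mod fs = 23.05 MHz.
23.05 MHz > fs/2 = 11.775 MHz, folds to fs − 23.05 MHz = 0.5 MHz.
46.6 MHz and 70.15 MHz both map to 0.5 MHz.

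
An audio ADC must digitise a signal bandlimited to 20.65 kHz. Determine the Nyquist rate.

41.3 kHz

Nyquist rate = 2 × 20.65 kHz = 41.3 kHz.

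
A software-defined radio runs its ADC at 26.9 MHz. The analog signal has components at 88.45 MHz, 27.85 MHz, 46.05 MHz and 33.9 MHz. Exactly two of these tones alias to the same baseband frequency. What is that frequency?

fs/2 = 13.45 MHz.
88.45 MHz mod fs = 7.75 MHz.
7.75 MHz ≤ fs/2 = 13.45 MHz, appears at 7.75 MHz.
27.85 MHz mod fs = 0.95 MHz.
0.95 MHz ≤ fs/2 = 13.45 MHz, appears at 0.95 MHz.
46.05 MHz mod fs = 19.15 MHz.
19.15 MHz > fs/2 = 13.45 MHz, folds to fs − 19.15 MHz = 7.75 MHz.
33.9 MHz mod fs = 7 MHz.
7 MHz ≤ fs/2 = 13.45 MHz, appears at 7 MHz.
46.05 MHz and 88.45 MHz both map to 7.75 MHz.

7.75 MHz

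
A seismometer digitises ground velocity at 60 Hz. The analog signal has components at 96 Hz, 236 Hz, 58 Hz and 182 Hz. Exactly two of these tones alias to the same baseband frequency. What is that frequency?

2 Hz

fs/2 = 30 Hz.
96 Hz mod fs = 36 Hz.
36 Hz > fs/2 = 30 Hz, folds to fs − 36 Hz = 24 Hz.
236 Hz mod fs = 56 Hz.
56 Hz > fs/2 = 30 Hz, folds to fs − 56 Hz = 4 Hz.
58 Hz > fs/2 = 30 Hz, folds to fs − 58 Hz = 2 Hz.
182 Hz mod fs = 2 Hz.
2 Hz ≤ fs/2 = 30 Hz, appears at 2 Hz.
58 Hz and 182 Hz both map to 2 Hz.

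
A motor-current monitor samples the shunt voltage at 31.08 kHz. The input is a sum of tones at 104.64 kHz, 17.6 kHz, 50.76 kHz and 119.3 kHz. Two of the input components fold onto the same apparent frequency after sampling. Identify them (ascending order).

fs/2 = 15.54 kHz.
104.64 kHz mod fs = 11.4 kHz.
11.4 kHz ≤ fs/2 = 15.54 kHz, appears at 11.4 kHz.
17.6 kHz > fs/2 = 15.54 kHz, folds to fs − 17.6 kHz = 13.48 kHz.
50.76 kHz mod fs = 19.68 kHz.
19.68 kHz > fs/2 = 15.54 kHz, folds to fs − 19.68 kHz = 11.4 kHz.
119.3 kHz mod fs = 26.06 kHz.
26.06 kHz > fs/2 = 15.54 kHz, folds to fs − 26.06 kHz = 5.02 kHz.
50.76 kHz and 104.64 kHz both map to 11.4 kHz.

50.76 kHz, 104.64 kHz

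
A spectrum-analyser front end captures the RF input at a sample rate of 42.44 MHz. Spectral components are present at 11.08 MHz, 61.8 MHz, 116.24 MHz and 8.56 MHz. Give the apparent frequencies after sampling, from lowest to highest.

fs/2 = 21.22 MHz.
11.08 MHz ≤ fs/2 = 21.22 MHz, passes unchanged.
61.8 MHz mod fs = 19.36 MHz.
19.36 MHz ≤ fs/2 = 21.22 MHz, appears at 19.36 MHz.
116.24 MHz mod fs = 31.36 MHz.
31.36 MHz > fs/2 = 21.22 MHz, folds to fs − 31.36 MHz = 11.08 MHz.
8.56 MHz ≤ fs/2 = 21.22 MHz, passes unchanged.
Distinct values: {8.56 MHz, 11.08 MHz, 19.36 MHz}.

8.56 MHz, 11.08 MHz, 19.36 MHz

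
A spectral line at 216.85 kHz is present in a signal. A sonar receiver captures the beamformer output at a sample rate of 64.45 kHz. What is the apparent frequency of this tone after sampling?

216.85 kHz mod fs = 23.5 kHz.
23.5 kHz ≤ fs/2 = 32.225 kHz, appears at 23.5 kHz.

23.5 kHz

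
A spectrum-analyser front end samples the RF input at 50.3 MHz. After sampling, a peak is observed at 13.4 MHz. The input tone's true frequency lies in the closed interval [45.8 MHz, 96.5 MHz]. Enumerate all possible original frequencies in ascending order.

Frequencies that alias to 13.4 MHz are k·fs ± 13.4 MHz for integer k ≥ 0.
k=0: 13.4 MHz.
k=1: 36.9 MHz, 63.7 MHz.
k=2: 87.2 MHz, 114 MHz.
k=3: 137.5 MHz, 164.3 MHz.
Within [45.8 MHz, 96.5 MHz]: 63.7 MHz, 87.2 MHz.

63.7 MHz, 87.2 MHz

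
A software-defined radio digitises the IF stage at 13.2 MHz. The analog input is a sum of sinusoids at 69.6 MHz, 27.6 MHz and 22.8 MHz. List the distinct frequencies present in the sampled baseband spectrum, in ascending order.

fs/2 = 6.6 MHz.
69.6 MHz mod fs = 3.6 MHz.
3.6 MHz ≤ fs/2 = 6.6 MHz, appears at 3.6 MHz.
27.6 MHz mod fs = 1.2 MHz.
1.2 MHz ≤ fs/2 = 6.6 MHz, appears at 1.2 MHz.
22.8 MHz mod fs = 9.6 MHz.
9.6 MHz > fs/2 = 6.6 MHz, folds to fs − 9.6 MHz = 3.6 MHz.
Distinct values: {1.2 MHz, 3.6 MHz}.

1.2 MHz, 3.6 MHz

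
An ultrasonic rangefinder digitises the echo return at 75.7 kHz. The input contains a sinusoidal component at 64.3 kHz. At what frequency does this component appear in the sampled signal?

64.3 kHz > fs/2 = 37.85 kHz, folds to fs − 64.3 kHz = 11.4 kHz.

11.4 kHz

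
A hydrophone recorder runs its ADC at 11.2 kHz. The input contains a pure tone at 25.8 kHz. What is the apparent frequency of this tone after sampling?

25.8 kHz mod fs = 3.4 kHz.
3.4 kHz ≤ fs/2 = 5.6 kHz, appears at 3.4 kHz.

3.4 kHz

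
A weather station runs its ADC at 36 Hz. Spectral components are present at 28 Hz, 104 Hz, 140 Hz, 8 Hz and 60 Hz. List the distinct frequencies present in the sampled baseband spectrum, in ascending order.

4 Hz, 8 Hz, 12 Hz

fs/2 = 18 Hz.
28 Hz > fs/2 = 18 Hz, folds to fs − 28 Hz = 8 Hz.
104 Hz mod fs = 32 Hz.
32 Hz > fs/2 = 18 Hz, folds to fs − 32 Hz = 4 Hz.
140 Hz mod fs = 32 Hz.
32 Hz > fs/2 = 18 Hz, folds to fs − 32 Hz = 4 Hz.
8 Hz ≤ fs/2 = 18 Hz, passes unchanged.
60 Hz mod fs = 24 Hz.
24 Hz > fs/2 = 18 Hz, folds to fs − 24 Hz = 12 Hz.
Distinct values: {4 Hz, 8 Hz, 12 Hz}.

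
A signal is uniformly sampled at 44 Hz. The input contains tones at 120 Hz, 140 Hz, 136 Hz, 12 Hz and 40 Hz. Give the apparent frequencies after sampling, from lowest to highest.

fs/2 = 22 Hz.
120 Hz mod fs = 32 Hz.
32 Hz > fs/2 = 22 Hz, folds to fs − 32 Hz = 12 Hz.
140 Hz mod fs = 8 Hz.
8 Hz ≤ fs/2 = 22 Hz, appears at 8 Hz.
136 Hz mod fs = 4 Hz.
4 Hz ≤ fs/2 = 22 Hz, appears at 4 Hz.
12 Hz ≤ fs/2 = 22 Hz, passes unchanged.
40 Hz > fs/2 = 22 Hz, folds to fs − 40 Hz = 4 Hz.
Distinct values: {4 Hz, 8 Hz, 12 Hz}.

4 Hz, 8 Hz, 12 Hz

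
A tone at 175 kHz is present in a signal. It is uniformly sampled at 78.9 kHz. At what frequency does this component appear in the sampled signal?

175 kHz mod fs = 17.2 kHz.
17.2 kHz ≤ fs/2 = 39.45 kHz, appears at 17.2 kHz.

17.2 kHz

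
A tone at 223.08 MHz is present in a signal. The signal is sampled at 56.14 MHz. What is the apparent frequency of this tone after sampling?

223.08 MHz mod fs = 54.66 MHz.
54.66 MHz > fs/2 = 28.07 MHz, folds to fs − 54.66 MHz = 1.48 MHz.

1.48 MHz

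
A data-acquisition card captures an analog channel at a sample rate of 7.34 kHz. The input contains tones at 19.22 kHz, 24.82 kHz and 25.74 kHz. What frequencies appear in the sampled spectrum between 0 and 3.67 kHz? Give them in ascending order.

2.8 kHz, 3.62 kHz

fs/2 = 3.67 kHz.
19.22 kHz mod fs = 4.54 kHz.
4.54 kHz > fs/2 = 3.67 kHz, folds to fs − 4.54 kHz = 2.8 kHz.
24.82 kHz mod fs = 2.8 kHz.
2.8 kHz ≤ fs/2 = 3.67 kHz, appears at 2.8 kHz.
25.74 kHz mod fs = 3.72 kHz.
3.72 kHz > fs/2 = 3.67 kHz, folds to fs − 3.72 kHz = 3.62 kHz.
Distinct values: {2.8 kHz, 3.62 kHz}.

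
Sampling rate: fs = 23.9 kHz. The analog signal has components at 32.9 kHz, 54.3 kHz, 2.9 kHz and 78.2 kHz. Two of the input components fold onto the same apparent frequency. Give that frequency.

6.5 kHz

fs/2 = 11.95 kHz.
32.9 kHz mod fs = 9 kHz.
9 kHz ≤ fs/2 = 11.95 kHz, appears at 9 kHz.
54.3 kHz mod fs = 6.5 kHz.
6.5 kHz ≤ fs/2 = 11.95 kHz, appears at 6.5 kHz.
2.9 kHz ≤ fs/2 = 11.95 kHz, passes unchanged.
78.2 kHz mod fs = 6.5 kHz.
6.5 kHz ≤ fs/2 = 11.95 kHz, appears at 6.5 kHz.
54.3 kHz and 78.2 kHz both map to 6.5 kHz.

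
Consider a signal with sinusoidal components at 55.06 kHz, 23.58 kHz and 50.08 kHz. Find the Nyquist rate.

110.12 kHz

Highest-frequency component: 55.06 kHz.
Nyquist rate = 2 × 55.06 kHz = 110.12 kHz.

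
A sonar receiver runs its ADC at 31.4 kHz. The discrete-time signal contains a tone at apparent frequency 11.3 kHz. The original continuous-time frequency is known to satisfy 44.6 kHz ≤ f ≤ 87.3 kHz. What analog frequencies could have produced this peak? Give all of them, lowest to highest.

51.5 kHz, 74.1 kHz, 82.9 kHz

Frequencies that alias to 11.3 kHz are k·fs ± 11.3 kHz for integer k ≥ 0.
k=0: 11.3 kHz.
k=1: 20.1 kHz, 42.7 kHz.
k=2: 51.5 kHz, 74.1 kHz.
k=3: 82.9 kHz, 105.5 kHz.
k=4: 114.3 kHz, 136.9 kHz.
Within [44.6 kHz, 87.3 kHz]: 51.5 kHz, 74.1 kHz, 82.9 kHz.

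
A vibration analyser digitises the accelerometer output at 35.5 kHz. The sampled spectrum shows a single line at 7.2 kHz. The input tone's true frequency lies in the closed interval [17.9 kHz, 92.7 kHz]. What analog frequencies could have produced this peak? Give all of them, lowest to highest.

28.3 kHz, 42.7 kHz, 63.8 kHz, 78.2 kHz

Frequencies that alias to 7.2 kHz are k·fs ± 7.2 kHz for integer k ≥ 0.
k=0: 7.2 kHz.
k=1: 28.3 kHz, 42.7 kHz.
k=2: 63.8 kHz, 78.2 kHz.
k=3: 99.3 kHz, 113.7 kHz.
Within [17.9 kHz, 92.7 kHz]: 28.3 kHz, 42.7 kHz, 63.8 kHz, 78.2 kHz.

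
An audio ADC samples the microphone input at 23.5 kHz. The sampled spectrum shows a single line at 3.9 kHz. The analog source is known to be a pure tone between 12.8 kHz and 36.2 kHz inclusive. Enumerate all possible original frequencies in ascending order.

Frequencies that alias to 3.9 kHz are k·fs ± 3.9 kHz for integer k ≥ 0.
k=0: 3.9 kHz.
k=1: 19.6 kHz, 27.4 kHz.
k=2: 43.1 kHz, 50.9 kHz.
Within [12.8 kHz, 36.2 kHz]: 19.6 kHz, 27.4 kHz.

19.6 kHz, 27.4 kHz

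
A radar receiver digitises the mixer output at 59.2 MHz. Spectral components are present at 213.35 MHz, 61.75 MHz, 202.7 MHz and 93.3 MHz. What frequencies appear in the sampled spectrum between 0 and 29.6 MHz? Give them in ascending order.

fs/2 = 29.6 MHz.
213.35 MHz mod fs = 35.75 MHz.
35.75 MHz > fs/2 = 29.6 MHz, folds to fs − 35.75 MHz = 23.45 MHz.
61.75 MHz mod fs = 2.55 MHz.
2.55 MHz ≤ fs/2 = 29.6 MHz, appears at 2.55 MHz.
202.7 MHz mod fs = 25.1 MHz.
25.1 MHz ≤ fs/2 = 29.6 MHz, appears at 25.1 MHz.
93.3 MHz mod fs = 34.1 MHz.
34.1 MHz > fs/2 = 29.6 MHz, folds to fs − 34.1 MHz = 25.1 MHz.
Distinct values: {2.55 MHz, 23.45 MHz, 25.1 MHz}.

2.55 MHz, 23.45 MHz, 25.1 MHz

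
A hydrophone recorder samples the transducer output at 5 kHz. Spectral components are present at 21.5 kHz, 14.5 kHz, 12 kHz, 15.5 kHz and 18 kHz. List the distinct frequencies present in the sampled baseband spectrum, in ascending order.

fs/2 = 2.5 kHz.
21.5 kHz mod fs = 1.5 kHz.
1.5 kHz ≤ fs/2 = 2.5 kHz, appears at 1.5 kHz.
14.5 kHz mod fs = 4.5 kHz.
4.5 kHz > fs/2 = 2.5 kHz, folds to fs − 4.5 kHz = 0.5 kHz.
12 kHz mod fs = 2 kHz.
2 kHz ≤ fs/2 = 2.5 kHz, appears at 2 kHz.
15.5 kHz mod fs = 0.5 kHz.
0.5 kHz ≤ fs/2 = 2.5 kHz, appears at 0.5 kHz.
18 kHz mod fs = 3 kHz.
3 kHz > fs/2 = 2.5 kHz, folds to fs − 3 kHz = 2 kHz.
Distinct values: {0.5 kHz, 1.5 kHz, 2 kHz}.

0.5 kHz, 1.5 kHz, 2 kHz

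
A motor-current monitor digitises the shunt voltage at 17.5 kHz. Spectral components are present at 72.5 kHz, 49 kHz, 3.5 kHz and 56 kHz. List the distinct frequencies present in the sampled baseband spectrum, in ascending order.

fs/2 = 8.75 kHz.
72.5 kHz mod fs = 2.5 kHz.
2.5 kHz ≤ fs/2 = 8.75 kHz, appears at 2.5 kHz.
49 kHz mod fs = 14 kHz.
14 kHz > fs/2 = 8.75 kHz, folds to fs − 14 kHz = 3.5 kHz.
3.5 kHz ≤ fs/2 = 8.75 kHz, passes unchanged.
56 kHz mod fs = 3.5 kHz.
3.5 kHz ≤ fs/2 = 8.75 kHz, appears at 3.5 kHz.
Distinct values: {2.5 kHz, 3.5 kHz}.

2.5 kHz, 3.5 kHz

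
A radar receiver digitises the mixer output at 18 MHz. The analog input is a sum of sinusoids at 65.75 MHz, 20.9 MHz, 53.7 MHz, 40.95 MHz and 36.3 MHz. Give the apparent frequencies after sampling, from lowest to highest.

0.3 MHz, 2.9 MHz, 4.95 MHz, 6.25 MHz

fs/2 = 9 MHz.
65.75 MHz mod fs = 11.75 MHz.
11.75 MHz > fs/2 = 9 MHz, folds to fs − 11.75 MHz = 6.25 MHz.
20.9 MHz mod fs = 2.9 MHz.
2.9 MHz ≤ fs/2 = 9 MHz, appears at 2.9 MHz.
53.7 MHz mod fs = 17.7 MHz.
17.7 MHz > fs/2 = 9 MHz, folds to fs − 17.7 MHz = 0.3 MHz.
40.95 MHz mod fs = 4.95 MHz.
4.95 MHz ≤ fs/2 = 9 MHz, appears at 4.95 MHz.
36.3 MHz mod fs = 0.3 MHz.
0.3 MHz ≤ fs/2 = 9 MHz, appears at 0.3 MHz.
Distinct values: {0.3 MHz, 2.9 MHz, 4.95 MHz, 6.25 MHz}.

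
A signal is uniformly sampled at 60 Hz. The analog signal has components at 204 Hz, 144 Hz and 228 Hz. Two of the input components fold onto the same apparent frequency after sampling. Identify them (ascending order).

fs/2 = 30 Hz.
204 Hz mod fs = 24 Hz.
24 Hz ≤ fs/2 = 30 Hz, appears at 24 Hz.
144 Hz mod fs = 24 Hz.
24 Hz ≤ fs/2 = 30 Hz, appears at 24 Hz.
228 Hz mod fs = 48 Hz.
48 Hz > fs/2 = 30 Hz, folds to fs − 48 Hz = 12 Hz.
144 Hz and 204 Hz both map to 24 Hz.

144 Hz, 204 Hz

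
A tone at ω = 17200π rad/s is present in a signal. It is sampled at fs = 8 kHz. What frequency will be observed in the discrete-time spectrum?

0.6 kHz

ω = 17200π rad/s → f = ω/(2π) = 8600 Hz = 8.6 kHz.
8.6 kHz mod fs = 0.6 kHz.
0.6 kHz ≤ fs/2 = 4 kHz, appears at 0.6 kHz.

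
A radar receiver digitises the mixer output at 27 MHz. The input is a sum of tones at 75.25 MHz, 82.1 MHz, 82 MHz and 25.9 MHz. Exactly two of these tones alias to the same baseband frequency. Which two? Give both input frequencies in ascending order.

fs/2 = 13.5 MHz.
75.25 MHz mod fs = 21.25 MHz.
21.25 MHz > fs/2 = 13.5 MHz, folds to fs − 21.25 MHz = 5.75 MHz.
82.1 MHz mod fs = 1.1 MHz.
1.1 MHz ≤ fs/2 = 13.5 MHz, appears at 1.1 MHz.
82 MHz mod fs = 1 MHz.
1 MHz ≤ fs/2 = 13.5 MHz, appears at 1 MHz.
25.9 MHz > fs/2 = 13.5 MHz, folds to fs − 25.9 MHz = 1.1 MHz.
25.9 MHz and 82.1 MHz both map to 1.1 MHz.

25.9 MHz, 82.1 MHz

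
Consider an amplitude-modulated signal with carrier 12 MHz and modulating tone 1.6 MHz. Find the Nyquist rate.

AM sidebands sit at fc ± fm = 10.4 MHz and 13.6 MHz.
Highest-frequency component: 13.6 MHz.
Nyquist rate = 2 × 13.6 MHz = 27.2 MHz.

27.2 MHz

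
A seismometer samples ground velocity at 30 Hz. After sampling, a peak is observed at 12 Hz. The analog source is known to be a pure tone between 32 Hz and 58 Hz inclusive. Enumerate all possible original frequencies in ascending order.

Frequencies that alias to 12 Hz are k·fs ± 12 Hz for integer k ≥ 0.
k=0: 12 Hz.
k=1: 18 Hz, 42 Hz.
k=2: 48 Hz, 72 Hz.
k=3: 78 Hz, 102 Hz.
Within [32 Hz, 58 Hz]: 42 Hz, 48 Hz.

42 Hz, 48 Hz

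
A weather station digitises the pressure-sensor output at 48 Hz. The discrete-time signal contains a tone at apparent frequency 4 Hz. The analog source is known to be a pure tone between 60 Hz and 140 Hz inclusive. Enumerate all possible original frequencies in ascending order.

92 Hz, 100 Hz, 140 Hz

Frequencies that alias to 4 Hz are k·fs ± 4 Hz for integer k ≥ 0.
k=0: 4 Hz.
k=1: 44 Hz, 52 Hz.
k=2: 92 Hz, 100 Hz.
k=3: 140 Hz, 148 Hz.
k=4: 188 Hz, 196 Hz.
Within [60 Hz, 140 Hz]: 92 Hz, 100 Hz, 140 Hz.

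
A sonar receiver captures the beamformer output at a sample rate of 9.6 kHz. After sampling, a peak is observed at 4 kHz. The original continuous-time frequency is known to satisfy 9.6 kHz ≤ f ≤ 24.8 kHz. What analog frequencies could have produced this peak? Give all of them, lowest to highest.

13.6 kHz, 15.2 kHz, 23.2 kHz, 24.8 kHz

Frequencies that alias to 4 kHz are k·fs ± 4 kHz for integer k ≥ 0.
k=0: 4 kHz.
k=1: 5.6 kHz, 13.6 kHz.
k=2: 15.2 kHz, 23.2 kHz.
k=3: 24.8 kHz, 32.8 kHz.
k=4: 34.4 kHz, 42.4 kHz.
Within [9.6 kHz, 24.8 kHz]: 13.6 kHz, 15.2 kHz, 23.2 kHz, 24.8 kHz.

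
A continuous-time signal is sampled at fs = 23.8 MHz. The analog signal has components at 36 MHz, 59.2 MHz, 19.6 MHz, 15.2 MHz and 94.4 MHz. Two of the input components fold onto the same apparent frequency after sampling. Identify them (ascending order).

fs/2 = 11.9 MHz.
36 MHz mod fs = 12.2 MHz.
12.2 MHz > fs/2 = 11.9 MHz, folds to fs − 12.2 MHz = 11.6 MHz.
59.2 MHz mod fs = 11.6 MHz.
11.6 MHz ≤ fs/2 = 11.9 MHz, appears at 11.6 MHz.
19.6 MHz > fs/2 = 11.9 MHz, folds to fs − 19.6 MHz = 4.2 MHz.
15.2 MHz > fs/2 = 11.9 MHz, folds to fs − 15.2 MHz = 8.6 MHz.
94.4 MHz mod fs = 23 MHz.
23 MHz > fs/2 = 11.9 MHz, folds to fs − 23 MHz = 0.8 MHz.
36 MHz and 59.2 MHz both map to 11.6 MHz.

36 MHz, 59.2 MHz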